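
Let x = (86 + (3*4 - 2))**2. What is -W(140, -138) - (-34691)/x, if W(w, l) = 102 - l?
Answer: -2177149/9216 ≈ -236.24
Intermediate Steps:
x = 9216 (x = (86 + (12 - 2))**2 = (86 + 10)**2 = 96**2 = 9216)
-W(140, -138) - (-34691)/x = -(102 - 1*(-138)) - (-34691)/9216 = -(102 + 138) - (-34691)/9216 = -1*240 - 1*(-34691/9216) = -240 + 34691/9216 = -2177149/9216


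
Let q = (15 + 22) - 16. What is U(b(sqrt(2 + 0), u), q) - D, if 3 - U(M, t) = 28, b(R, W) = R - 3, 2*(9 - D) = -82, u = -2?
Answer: -75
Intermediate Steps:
D = 50 (D = 9 - 1/2*(-82) = 9 + 41 = 50)
q = 21 (q = 37 - 16 = 21)
b(R, W) = -3 + R
U(M, t) = -25 (U(M, t) = 3 - 1*28 = 3 - 28 = -25)
U(b(sqrt(2 + 0), u), q) - D = -25 - 1*50 = -25 - 50 = -75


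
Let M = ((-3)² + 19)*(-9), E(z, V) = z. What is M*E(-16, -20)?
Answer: 4032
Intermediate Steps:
M = -252 (M = (9 + 19)*(-9) = 28*(-9) = -252)
M*E(-16, -20) = -252*(-16) = 4032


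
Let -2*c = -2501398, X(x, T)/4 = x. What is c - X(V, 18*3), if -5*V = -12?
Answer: 6253447/5 ≈ 1.2507e+6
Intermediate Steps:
V = 12/5 (V = -⅕*(-12) = 12/5 ≈ 2.4000)
X(x, T) = 4*x
c = 1250699 (c = -½*(-2501398) = 1250699)
c - X(V, 18*3) = 1250699 - 4*12/5 = 1250699 - 1*48/5 = 1250699 - 48/5 = 6253447/5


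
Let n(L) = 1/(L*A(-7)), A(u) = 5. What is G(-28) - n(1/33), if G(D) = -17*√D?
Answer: -33/5 - 34*I*√7 ≈ -6.6 - 89.956*I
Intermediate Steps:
n(L) = 1/(5*L) (n(L) = 1/(L*5) = (⅕)/L = 1/(5*L))
G(-28) - n(1/33) = -34*I*√7 - 1/(5*(1/33)) = -34*I*√7 - 1/(5*1/33) = -34*I*√7 - 33/5 = -33/5 - 34*I*√7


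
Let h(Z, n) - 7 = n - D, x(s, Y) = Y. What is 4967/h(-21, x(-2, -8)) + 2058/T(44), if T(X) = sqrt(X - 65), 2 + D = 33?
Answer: -4967/32 - 98*I*sqrt(21) ≈ -155.22 - 449.09*I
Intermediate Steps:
D = 31 (D = -2 + 33 = 31)
T(X) = sqrt(-65 + X)
h(Z, n) = -24 + n (h(Z, n) = 7 + (n - 1*31) = 7 + (n - 31) = 7 + (-31 + n) = -24 + n)
4967/h(-21, x(-2, -8)) + 2058/T(44) = 4967/(-24 - 8) + 2058/(sqrt(-65 + 44)) = 4967/(-32) + 2058/(sqrt(-21)) = 4967*(-1/32) + 2058/((I*sqrt(21))) = -4967/32 + 2058*(-I*sqrt(21)/21) = -4967/32 - 98*I*sqrt(21)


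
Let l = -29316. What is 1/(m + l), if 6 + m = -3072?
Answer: -1/32394 ≈ -3.0870e-5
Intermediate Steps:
m = -3078 (m = -6 - 3072 = -3078)
1/(m + l) = 1/(-3078 - 29316) = 1/(-32394) = -1/32394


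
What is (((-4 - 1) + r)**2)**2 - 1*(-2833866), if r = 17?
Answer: 2854602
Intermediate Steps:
(((-4 - 1) + r)**2)**2 - 1*(-2833866) = (((-4 - 1) + 17)**2)**2 - 1*(-2833866) = ((-5 + 17)**2)**2 + 2833866 = (12**2)**2 + 2833866 = 144**2 + 2833866 = 20736 + 2833866 = 2854602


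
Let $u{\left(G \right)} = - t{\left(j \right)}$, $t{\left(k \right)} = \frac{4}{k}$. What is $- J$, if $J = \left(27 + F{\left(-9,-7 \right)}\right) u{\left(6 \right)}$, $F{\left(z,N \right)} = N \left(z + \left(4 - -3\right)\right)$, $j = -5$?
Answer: $- \frac{164}{5} \approx -32.8$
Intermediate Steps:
$F{\left(z,N \right)} = N \left(7 + z\right)$ ($F{\left(z,N \right)} = N \left(z + \left(4 + 3\right)\right) = N \left(z + 7\right) = N \left(7 + z\right)$)
$u{\left(G \right)} = \frac{4}{5}$ ($u{\left(G \right)} = - \frac{4}{-5} = - \frac{4 \left(-1\right)}{5} = \left(-1\right) \left(- \frac{4}{5}\right) = \frac{4}{5}$)
$J = \frac{164}{5}$ ($J = \left(27 - 7 \left(7 - 9\right)\right) \frac{4}{5} = \left(27 - -14\right) \frac{4}{5} = \left(27 + 14\right) \frac{4}{5} = 41 \cdot \frac{4}{5} = \frac{164}{5} \approx 32.8$)
$- J = \left(-1\right) \frac{164}{5} = - \frac{164}{5}$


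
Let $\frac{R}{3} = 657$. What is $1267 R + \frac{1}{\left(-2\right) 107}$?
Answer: $\frac{534412997}{214} \approx 2.4973 \cdot 10^{6}$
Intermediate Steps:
$R = 1971$ ($R = 3 \cdot 657 = 1971$)
$1267 R + \frac{1}{\left(-2\right) 107} = 1267 \cdot 1971 + \frac{1}{\left(-2\right) 107} = 2497257 + \frac{1}{-214} = 2497257 - \frac{1}{214} = \frac{534412997}{214}$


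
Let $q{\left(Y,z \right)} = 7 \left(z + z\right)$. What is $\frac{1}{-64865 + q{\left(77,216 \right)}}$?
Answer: $- \frac{1}{61841} \approx -1.617 \cdot 10^{-5}$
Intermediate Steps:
$q{\left(Y,z \right)} = 14 z$ ($q{\left(Y,z \right)} = 7 \cdot 2 z = 14 z$)
$\frac{1}{-64865 + q{\left(77,216 \right)}} = \frac{1}{-64865 + 14 \cdot 216} = \frac{1}{-64865 + 3024} = \frac{1}{-61841} = - \frac{1}{61841}$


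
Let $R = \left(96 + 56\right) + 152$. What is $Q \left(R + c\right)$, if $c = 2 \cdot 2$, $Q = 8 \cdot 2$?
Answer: $4928$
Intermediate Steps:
$Q = 16$
$R = 304$ ($R = 152 + 152 = 304$)
$c = 4$
$Q \left(R + c\right) = 16 \left(304 + 4\right) = 16 \cdot 308 = 4928$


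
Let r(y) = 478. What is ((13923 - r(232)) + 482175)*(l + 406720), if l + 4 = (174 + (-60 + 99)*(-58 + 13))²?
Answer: 1440409006740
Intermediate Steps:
l = 2499557 (l = -4 + (174 + (-60 + 99)*(-58 + 13))² = -4 + (174 + 39*(-45))² = -4 + (174 - 1755)² = -4 + (-1581)² = -4 + 2499561 = 2499557)
((13923 - r(232)) + 482175)*(l + 406720) = ((13923 - 1*478) + 482175)*(2499557 + 406720) = ((13923 - 478) + 482175)*2906277 = (13445 + 482175)*2906277 = 495620*2906277 = 1440409006740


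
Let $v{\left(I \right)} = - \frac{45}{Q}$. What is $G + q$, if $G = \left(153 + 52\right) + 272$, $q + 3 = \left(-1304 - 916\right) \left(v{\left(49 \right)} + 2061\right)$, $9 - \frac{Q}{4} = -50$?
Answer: $- \frac{269896839}{59} \approx -4.5745 \cdot 10^{6}$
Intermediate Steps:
$Q = 236$ ($Q = 36 - -200 = 36 + 200 = 236$)
$v{\left(I \right)} = - \frac{45}{236}$
$q = - \frac{269924982}{59}$ ($q = -3 + \left(-1304 - 916\right) \left(- \frac{45}{236} + 2061\right) = -3 - \frac{269924805}{59} = - \frac{269924982}{59} \approx -4.575 \cdot 10^{6}$)
$G = 477$ ($G = 205 + 272 = 477$)
$G + q = 477 - \frac{269924982}{59} = - \frac{269896839}{59}$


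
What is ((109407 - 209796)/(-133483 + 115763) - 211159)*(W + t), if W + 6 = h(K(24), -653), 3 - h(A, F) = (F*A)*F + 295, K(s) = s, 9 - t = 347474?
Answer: 39592428467746689/17720 ≈ 2.2343e+12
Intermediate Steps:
t = -347465 (t = 9 - 1*347474 = 9 - 347474 = -347465)
h(A, F) = -292 - A*F² (h(A, F) = 3 - ((F*A)*F + 295) = 3 - ((A*F)*F + 295) = 3 - (A*F² + 295) = 3 - (295 + A*F²) = 3 + (-295 - A*F²) = -292 - A*F²)
W = -10234114 (W = -6 + (-292 - 1*24*(-653)²) = -6 + (-292 - 1*24*426409) = -6 + (-292 - 10233816) = -6 - 10234108 = -10234114)
((109407 - 209796)/(-133483 + 115763) - 211159)*(W + t) = ((109407 - 209796)/(-133483 + 115763) - 211159)*(-10234114 - 347465) = (-100389/(-17720) - 211159)*(-10581579) = (-100389*(-1/17720) - 211159)*(-10581579) = (100389/17720 - 211159)*(-10581579) = -3741637091/17720*(-10581579) = 39592428467746689/17720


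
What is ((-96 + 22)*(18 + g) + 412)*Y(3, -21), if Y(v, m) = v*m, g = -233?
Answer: -1028286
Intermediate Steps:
Y(v, m) = m*v
((-96 + 22)*(18 + g) + 412)*Y(3, -21) = ((-96 + 22)*(18 - 233) + 412)*(-21*3) = (-74*(-215) + 412)*(-63) = (15910 + 412)*(-63) = 16322*(-63) = -1028286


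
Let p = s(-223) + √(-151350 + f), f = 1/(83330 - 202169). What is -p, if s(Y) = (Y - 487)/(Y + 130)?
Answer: -710/93 - I*√2137471843962189/118839 ≈ -7.6344 - 389.04*I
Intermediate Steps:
s(Y) = (-487 + Y)/(130 + Y)
f = -1/118839 (f = 1/(-118839) = -1/118839 ≈ -8.4147e-6)
p = 710/93 + I*√2137471843962189/118839 (p = (-487 - 223)/(130 - 223) + √(-151350 - 1/118839) = -710/(-93) + √(-17986282651/118839) = -1/93*(-710) + I*√2137471843962189/118839 = 710/93 + I*√2137471843962189/118839 ≈ 7.6344 + 389.04*I)
-p = -(710/93 + I*√2137471843962189/118839) = -710/93 - I*√2137471843962189/118839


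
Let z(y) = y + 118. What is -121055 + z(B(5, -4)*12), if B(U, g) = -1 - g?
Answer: -120901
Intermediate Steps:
z(y) = 118 + y
-121055 + z(B(5, -4)*12) = -121055 + (118 + (-1 - 1*(-4))*12) = -121055 + (118 + (-1 + 4)*12) = -121055 + (118 + 3*12) = -121055 + (118 + 36) = -121055 + 154 = -120901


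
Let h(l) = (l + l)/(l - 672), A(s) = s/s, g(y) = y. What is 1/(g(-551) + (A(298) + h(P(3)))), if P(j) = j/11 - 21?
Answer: -635/349212 ≈ -0.0018184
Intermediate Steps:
A(s) = 1
P(j) = -21 + j/11 (P(j) = j/11 - 21 = -21 + j/11)
h(l) = 2*l/(-672 + l) (h(l) = (2*l)/(-672 + l) = 2*l/(-672 + l))
1/(g(-551) + (A(298) + h(P(3)))) = 1/(-551 + (1 + 2*(-21 + (1/11)*3)/(-672 + (-21 + (1/11)*3)))) = 1/(-551 + (1 + 2*(-21 + 3/11)/(-672 + (-21 + 3/11)))) = 1/(-551 + (1 + 2*(-228/11)/(-672 - 228/11))) = 1/(-551 + (1 + 2*(-228/11)/(-7620/11))) = 1/(-551 + (1 + 2*(-228/11)*(-11/7620))) = 1/(-551 + (1 + 38/635)) = 1/(-551 + 673/635) = 1/(-349212/635) = -635/349212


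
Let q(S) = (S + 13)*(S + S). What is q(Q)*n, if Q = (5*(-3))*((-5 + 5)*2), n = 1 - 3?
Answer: 0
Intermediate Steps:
n = -2
Q = 0 (Q = -0*2 = -15*0 = 0)
q(S) = 2*S*(13 + S) (q(S) = (13 + S)*(2*S) = 2*S*(13 + S))
q(Q)*n = (2*0*(13 + 0))*(-2) = (2*0*13)*(-2) = 0*(-2) = 0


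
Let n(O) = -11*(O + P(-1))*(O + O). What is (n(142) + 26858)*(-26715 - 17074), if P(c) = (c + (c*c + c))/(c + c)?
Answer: 18317464168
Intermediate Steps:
P(c) = (c² + 2*c)/(2*c) (P(c) = (c + (c² + c))/((2*c)) = (c + (c + c²))*(1/(2*c)) = (c² + 2*c)*(1/(2*c)) = (c² + 2*c)/(2*c))
n(O) = -22*O*(½ + O) (n(O) = -11*(O + (1 + (½)*(-1)))*(O + O) = -11*(O + (1 - ½))*2*O = -11*(O + ½)*2*O = -11*(½ + O)*2*O = -22*O*(½ + O))
(n(142) + 26858)*(-26715 - 17074) = (-11*142*(1 + 2*142) + 26858)*(-26715 - 17074) = (-11*142*(1 + 284) + 26858)*(-43789) = (-11*142*285 + 26858)*(-43789) = (-445170 + 26858)*(-43789) = -418312*(-43789) = 18317464168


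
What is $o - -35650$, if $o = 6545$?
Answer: $42195$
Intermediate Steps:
$o - -35650 = 6545 - -35650 = 6545 + 35650 = 42195$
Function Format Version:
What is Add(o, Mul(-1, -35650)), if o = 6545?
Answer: 42195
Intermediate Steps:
Add(o, Mul(-1, -35650)) = Add(6545, Mul(-1, -35650)) = Add(6545, 35650) = 42195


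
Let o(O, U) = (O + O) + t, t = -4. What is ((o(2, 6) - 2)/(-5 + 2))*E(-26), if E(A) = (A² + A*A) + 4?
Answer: 904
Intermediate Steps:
o(O, U) = -4 + 2*O (o(O, U) = (O + O) - 4 = 2*O - 4 = -4 + 2*O)
E(A) = 4 + 2*A² (E(A) = (A² + A²) + 4 = 2*A² + 4 = 4 + 2*A²)
((o(2, 6) - 2)/(-5 + 2))*E(-26) = (((-4 + 2*2) - 2)/(-5 + 2))*(4 + 2*(-26)²) = (((-4 + 4) - 2)/(-3))*(4 + 2*676) = ((0 - 2)*(-⅓))*(4 + 1352) = -2*(-⅓)*1356 = (⅔)*1356 = 904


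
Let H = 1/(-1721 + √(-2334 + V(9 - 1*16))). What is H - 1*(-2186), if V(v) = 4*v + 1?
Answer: 6479743851/2964202 - I*√2361/2964202 ≈ 2186.0 - 1.6392e-5*I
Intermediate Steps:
V(v) = 1 + 4*v
H = 1/(-1721 + I*√2361) (H = 1/(-1721 + √(-2334 + (1 + 4*(9 - 1*16)))) = 1/(-1721 + √(-2334 + (1 + 4*(9 - 16)))) = 1/(-1721 + √(-2334 + (1 + 4*(-7)))) = 1/(-1721 + √(-2334 + (1 - 28))) = 1/(-1721 + √(-2334 - 27)) = 1/(-1721 + √(-2361)) = 1/(-1721 + I*√2361) ≈ -0.00058059 - 1.6392e-5*I)
H - 1*(-2186) = (-1721/2964202 - I*√2361/2964202) - 1*(-2186) = (-1721/2964202 - I*√2361/2964202) + 2186 = 6479743851/2964202 - I*√2361/2964202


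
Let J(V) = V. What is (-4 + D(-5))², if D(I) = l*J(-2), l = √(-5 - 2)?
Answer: -12 + 16*I*√7 ≈ -12.0 + 42.332*I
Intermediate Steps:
l = I*√7 (l = √(-7) = I*√7 ≈ 2.6458*I)
D(I) = -2*I*√7 (D(I) = (I*√7)*(-2) = -2*I*√7)
(-4 + D(-5))² = (-4 - 2*I*√7)²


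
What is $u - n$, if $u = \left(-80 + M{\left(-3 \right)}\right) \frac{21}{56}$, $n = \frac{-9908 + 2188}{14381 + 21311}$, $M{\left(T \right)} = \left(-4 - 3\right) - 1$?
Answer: $- \frac{292529}{8923} \approx -32.784$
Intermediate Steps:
$M{\left(T \right)} = -8$ ($M{\left(T \right)} = -7 - 1 = -8$)
$n = - \frac{1930}{8923}$ ($n = - \frac{7720}{35692} = \left(-7720\right) \frac{1}{35692} = - \frac{1930}{8923} \approx -0.2163$)
$u = -33$ ($u = \left(-80 - 8\right) \frac{21}{56} = - 88 \cdot 21 \cdot \frac{1}{56} = \left(-88\right) \frac{3}{8} = -33$)
$u - n = -33 - - \frac{1930}{8923} = -33 + \frac{1930}{8923} = - \frac{292529}{8923}$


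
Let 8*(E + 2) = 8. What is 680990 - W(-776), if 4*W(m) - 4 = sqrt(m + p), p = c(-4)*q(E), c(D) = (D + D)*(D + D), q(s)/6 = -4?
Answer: 680989 - 17*I*sqrt(2)/2 ≈ 6.8099e+5 - 12.021*I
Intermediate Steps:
E = -1 (E = -2 + (1/8)*8 = -2 + 1 = -1)
q(s) = -24 (q(s) = 6*(-4) = -24)
c(D) = 4*D**2 (c(D) = (2*D)*(2*D) = 4*D**2)
p = -1536 (p = (4*(-4)**2)*(-24) = (4*16)*(-24) = 64*(-24) = -1536)
W(m) = 1 + sqrt(-1536 + m)/4 (W(m) = 1 + sqrt(m - 1536)/4 = 1 + sqrt(-1536 + m)/4)
680990 - W(-776) = 680990 - (1 + sqrt(-1536 - 776)/4) = 680990 - (1 + sqrt(-2312)/4) = 680990 - (1 + (34*I*sqrt(2))/4) = 680990 - (1 + 17*I*sqrt(2)/2) = 680990 + (-1 - 17*I*sqrt(2)/2) = 680989 - 17*I*sqrt(2)/2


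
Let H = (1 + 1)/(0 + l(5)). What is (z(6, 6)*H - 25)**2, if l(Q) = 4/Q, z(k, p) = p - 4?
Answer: 400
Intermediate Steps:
z(k, p) = -4 + p
H = 5/2 (H = (1 + 1)/(0 + 4/5) = 2/(0 + 4*(1/5)) = 2/(0 + 4/5) = 2/(4/5) = 2*(5/4) = 5/2 ≈ 2.5000)
(z(6, 6)*H - 25)**2 = ((-4 + 6)*(5/2) - 25)**2 = (2*(5/2) - 25)**2 = (5 - 25)**2 = (-20)**2 = 400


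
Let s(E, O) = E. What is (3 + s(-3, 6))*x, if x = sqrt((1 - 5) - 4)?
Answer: 0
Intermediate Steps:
x = 2*I*sqrt(2) (x = sqrt(-4 - 4) = sqrt(-8) = 2*I*sqrt(2) ≈ 2.8284*I)
(3 + s(-3, 6))*x = (3 - 3)*(2*I*sqrt(2)) = 0*(2*I*sqrt(2)) = 0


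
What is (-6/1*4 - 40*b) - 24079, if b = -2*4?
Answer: -23783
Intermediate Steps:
b = -8
(-6/1*4 - 40*b) - 24079 = (-6/1*4 - 40*(-8)) - 24079 = (-6*1*4 + 320) - 24079 = (-6*4 + 320) - 24079 = (-24 + 320) - 24079 = 296 - 24079 = -23783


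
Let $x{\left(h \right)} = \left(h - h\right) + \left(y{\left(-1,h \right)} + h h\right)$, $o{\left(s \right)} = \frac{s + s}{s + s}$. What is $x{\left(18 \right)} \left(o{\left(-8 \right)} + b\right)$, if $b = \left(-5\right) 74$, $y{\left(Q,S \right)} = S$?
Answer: $-126198$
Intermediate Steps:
$o{\left(s \right)} = 1$ ($o{\left(s \right)} = \frac{2 s}{2 s} = 2 s \frac{1}{2 s} = 1$)
$b = -370$
$x{\left(h \right)} = h + h^{2}$ ($x{\left(h \right)} = \left(h - h\right) + \left(h + h h\right) = 0 + \left(h + h^{2}\right) = h + h^{2}$)
$x{\left(18 \right)} \left(o{\left(-8 \right)} + b\right) = 18 \left(1 + 18\right) \left(1 - 370\right) = 18 \cdot 19 \left(-369\right) = 342 \left(-369\right) = -126198$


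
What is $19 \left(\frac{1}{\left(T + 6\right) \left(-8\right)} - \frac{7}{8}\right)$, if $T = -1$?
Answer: $- \frac{171}{10} \approx -17.1$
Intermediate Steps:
$19 \left(\frac{1}{\left(T + 6\right) \left(-8\right)} - \frac{7}{8}\right) = 19 \left(\frac{1}{\left(-1 + 6\right) \left(-8\right)} - \frac{7}{8}\right) = 19 \left(\frac{1}{5} \left(- \frac{1}{8}\right) - \frac{7}{8}\right) = 19 \left(- \frac{1}{40} - \frac{7}{8}\right) = 19 \left(- \frac{9}{10}\right) = - \frac{171}{10}$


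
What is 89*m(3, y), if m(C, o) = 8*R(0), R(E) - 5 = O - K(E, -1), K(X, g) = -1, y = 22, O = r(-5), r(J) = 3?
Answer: 6408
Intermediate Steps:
O = 3
R(E) = 9 (R(E) = 5 + (3 - 1*(-1)) = 5 + (3 + 1) = 5 + 4 = 9)
m(C, o) = 72 (m(C, o) = 8*9 = 72)
89*m(3, y) = 89*72 = 6408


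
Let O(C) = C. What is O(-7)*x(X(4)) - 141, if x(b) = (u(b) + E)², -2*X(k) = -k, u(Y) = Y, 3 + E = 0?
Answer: -148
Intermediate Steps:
E = -3 (E = -3 + 0 = -3)
X(k) = k/2 (X(k) = -(-1)*k/2 = k/2)
x(b) = (-3 + b)² (x(b) = (b - 3)² = (-3 + b)²)
O(-7)*x(X(4)) - 141 = -7*(-3 + (½)*4)² - 141 = -7*(-3 + 2)² - 141 = -7*(-1)² - 141 = -7*1 - 141 = -7 - 141 = -148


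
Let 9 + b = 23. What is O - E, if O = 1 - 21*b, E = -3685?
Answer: 3392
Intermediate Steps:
b = 14 (b = -9 + 23 = 14)
O = -293 (O = 1 - 21*14 = 1 - 294 = -293)
O - E = -293 - 1*(-3685) = -293 + 3685 = 3392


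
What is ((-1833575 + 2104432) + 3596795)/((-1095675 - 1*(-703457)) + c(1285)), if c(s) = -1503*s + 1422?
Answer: -3867652/2322151 ≈ -1.6655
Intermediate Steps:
c(s) = 1422 - 1503*s
((-1833575 + 2104432) + 3596795)/((-1095675 - 1*(-703457)) + c(1285)) = ((-1833575 + 2104432) + 3596795)/((-1095675 - 1*(-703457)) + (1422 - 1503*1285)) = (270857 + 3596795)/((-1095675 + 703457) + (1422 - 1931355)) = 3867652/(-392218 - 1929933) = 3867652/(-2322151) = 3867652*(-1/2322151) = -3867652/2322151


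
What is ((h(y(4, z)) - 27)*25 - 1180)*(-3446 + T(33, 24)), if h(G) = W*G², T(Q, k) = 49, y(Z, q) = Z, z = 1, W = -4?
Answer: 11736635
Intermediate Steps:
h(G) = -4*G²
((h(y(4, z)) - 27)*25 - 1180)*(-3446 + T(33, 24)) = ((-4*4² - 27)*25 - 1180)*(-3446 + 49) = ((-4*16 - 27)*25 - 1180)*(-3397) = ((-64 - 27)*25 - 1180)*(-3397) = (-91*25 - 1180)*(-3397) = (-2275 - 1180)*(-3397) = -3455*(-3397) = 11736635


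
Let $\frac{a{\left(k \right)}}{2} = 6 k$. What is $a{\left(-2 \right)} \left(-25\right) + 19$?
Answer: $619$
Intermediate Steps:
$a{\left(k \right)} = 12 k$ ($a{\left(k \right)} = 2 \cdot 6 k = 12 k$)
$a{\left(-2 \right)} \left(-25\right) + 19 = 12 \left(-2\right) \left(-25\right) + 19 = \left(-24\right) \left(-25\right) + 19 = 600 + 19 = 619$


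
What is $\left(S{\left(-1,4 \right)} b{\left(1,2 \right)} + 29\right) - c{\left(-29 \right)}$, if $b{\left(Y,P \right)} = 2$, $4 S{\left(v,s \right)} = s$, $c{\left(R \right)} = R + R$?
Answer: $89$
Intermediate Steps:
$c{\left(R \right)} = 2 R$
$S{\left(v,s \right)} = \frac{s}{4}$
$\left(S{\left(-1,4 \right)} b{\left(1,2 \right)} + 29\right) - c{\left(-29 \right)} = \left(\frac{1}{4} \cdot 4 \cdot 2 + 29\right) - 2 \left(-29\right) = \left(1 \cdot 2 + 29\right) - -58 = \left(2 + 29\right) + 58 = 31 + 58 = 89$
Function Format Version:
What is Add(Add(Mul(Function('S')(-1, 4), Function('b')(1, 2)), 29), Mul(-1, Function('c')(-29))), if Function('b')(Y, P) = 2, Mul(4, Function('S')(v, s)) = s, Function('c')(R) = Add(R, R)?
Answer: 89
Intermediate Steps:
Function('c')(R) = Mul(2, R)
Function('S')(v, s) = Mul(Rational(1, 4), s)
Add(Add(Mul(Function('S')(-1, 4), Function('b')(1, 2)), 29), Mul(-1, Function('c')(-29))) = Add(Add(Mul(Mul(Rational(1, 4), 4), 2), 29), Mul(-1, Mul(2, -29))) = Add(Add(Mul(1, 2), 29), Mul(-1, -58)) = Add(Add(2, 29), 58) = Add(31, 58) = 89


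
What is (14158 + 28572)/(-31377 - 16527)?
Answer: -21365/23952 ≈ -0.89199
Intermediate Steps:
(14158 + 28572)/(-31377 - 16527) = 42730/(-47904) = 42730*(-1/47904) = -21365/23952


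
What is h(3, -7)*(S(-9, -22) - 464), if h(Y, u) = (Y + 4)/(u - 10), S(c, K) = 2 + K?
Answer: 3388/17 ≈ 199.29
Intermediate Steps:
h(Y, u) = (4 + Y)/(-10 + u)
h(3, -7)*(S(-9, -22) - 464) = ((4 + 3)/(-10 - 7))*((2 - 22) - 464) = (7/(-17))*(-20 - 464) = -1/17*7*(-484) = -7/17*(-484) = 3388/17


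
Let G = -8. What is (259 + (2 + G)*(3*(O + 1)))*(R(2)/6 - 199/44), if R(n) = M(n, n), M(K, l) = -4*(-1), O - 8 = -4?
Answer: -86021/132 ≈ -651.67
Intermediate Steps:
O = 4 (O = 8 - 4 = 4)
M(K, l) = 4
R(n) = 4
(259 + (2 + G)*(3*(O + 1)))*(R(2)/6 - 199/44) = (259 + (2 - 8)*(3*(4 + 1)))*(4/6 - 199/44) = (259 - 18*5)*(4*(⅙) - 199*1/44) = (259 - 6*15)*(⅔ - 199/44) = (259 - 90)*(-509/132) = 169*(-509/132) = -86021/132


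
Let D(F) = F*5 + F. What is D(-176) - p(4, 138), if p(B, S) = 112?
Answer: -1168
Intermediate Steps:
D(F) = 6*F (D(F) = 5*F + F = 6*F)
D(-176) - p(4, 138) = 6*(-176) - 1*112 = -1056 - 112 = -1168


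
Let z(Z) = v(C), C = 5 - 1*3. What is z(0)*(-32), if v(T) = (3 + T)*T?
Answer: -320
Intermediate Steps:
C = 2 (C = 5 - 3 = 2)
v(T) = T*(3 + T)
z(Z) = 10 (z(Z) = 2*(3 + 2) = 2*5 = 10)
z(0)*(-32) = 10*(-32) = -320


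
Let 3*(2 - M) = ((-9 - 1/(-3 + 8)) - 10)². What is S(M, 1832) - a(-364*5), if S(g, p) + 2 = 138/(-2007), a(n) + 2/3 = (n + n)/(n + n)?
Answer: -1607/669 ≈ -2.4021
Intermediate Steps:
a(n) = ⅓ (a(n) = -⅔ + (n + n)/(n + n) = -⅔ + (2*n)/((2*n)) = -⅔ + (2*n)*(1/(2*n)) = -⅔ + 1 = ⅓)
M = -3022/25 (M = 2 - ((-9 - 1/(-3 + 8)) - 10)²/3 = 2 - ((-9 - 1/5) - 10)²/3 = 2 - ((-9 - 1*⅕) - 10)²/3 = 2 - ((-9 - ⅕) - 10)²/3 = 2 - (-46/5 - 10)²/3 = 2 - (-96/5)²/3 = 2 - ⅓*9216/25 = 2 - 3072/25 = -3022/25 ≈ -120.88)
S(g, p) = -1384/669 (S(g, p) = -2 + 138/(-2007) = -2 + 138*(-1/2007) = -2 - 46/669 = -1384/669)
S(M, 1832) - a(-364*5) = -1384/669 - 1*⅓ = -1384/669 - ⅓ = -1607/669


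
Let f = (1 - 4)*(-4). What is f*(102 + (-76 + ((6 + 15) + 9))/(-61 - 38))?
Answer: 40576/33 ≈ 1229.6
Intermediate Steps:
f = 12 (f = -3*(-4) = 12)
f*(102 + (-76 + ((6 + 15) + 9))/(-61 - 38)) = 12*(102 + (-76 + ((6 + 15) + 9))/(-61 - 38)) = 12*(102 + (-76 + (21 + 9))/(-99)) = 12*(102 + (-76 + 30)*(-1/99)) = 12*(102 - 46*(-1/99)) = 12*(102 + 46/99) = 12*(10144/99) = 40576/33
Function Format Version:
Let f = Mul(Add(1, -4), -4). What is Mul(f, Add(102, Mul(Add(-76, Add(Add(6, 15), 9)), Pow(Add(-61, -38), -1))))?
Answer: Rational(40576, 33) ≈ 1229.6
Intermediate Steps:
f = 12 (f = Mul(-3, -4) = 12)
Mul(f, Add(102, Mul(Add(-76, Add(Add(6, 15), 9)), Pow(Add(-61, -38), -1)))) = Mul(12, Add(102, Mul(Add(-76, Add(Add(6, 15), 9)), Pow(Add(-61, -38), -1)))) = Mul(12, Add(102, Mul(Add(-76, Add(21, 9)), Pow(-99, -1)))) = Mul(12, Add(102, Mul(Add(-76, 30), Rational(-1, 99)))) = Mul(12, Add(102, Mul(-46, Rational(-1, 99)))) = Mul(12, Add(102, Rational(46, 99))) = Mul(12, Rational(10144, 99)) = Rational(40576, 33)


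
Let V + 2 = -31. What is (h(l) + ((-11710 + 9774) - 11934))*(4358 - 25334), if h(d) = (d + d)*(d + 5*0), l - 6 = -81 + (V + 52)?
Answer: 159375648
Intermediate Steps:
V = -33 (V = -2 - 31 = -33)
l = -56 (l = 6 + (-81 + (-33 + 52)) = 6 + (-81 + 19) = 6 - 62 = -56)
h(d) = 2*d² (h(d) = (2*d)*(d + 0) = (2*d)*d = 2*d²)
(h(l) + ((-11710 + 9774) - 11934))*(4358 - 25334) = (2*(-56)² + ((-11710 + 9774) - 11934))*(4358 - 25334) = (2*3136 + (-1936 - 11934))*(-20976) = (6272 - 13870)*(-20976) = -7598*(-20976) = 159375648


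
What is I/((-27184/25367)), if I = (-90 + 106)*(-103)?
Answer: 2612801/1699 ≈ 1537.8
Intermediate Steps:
I = -1648 (I = 16*(-103) = -1648)
I/((-27184/25367)) = -1648/((-27184/25367)) = -1648/((-27184*1/25367)) = -1648/(-27184/25367) = -1648*(-25367/27184) = 2612801/1699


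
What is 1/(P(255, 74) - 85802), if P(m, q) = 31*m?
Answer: -1/77897 ≈ -1.2837e-5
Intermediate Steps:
1/(P(255, 74) - 85802) = 1/(31*255 - 85802) = 1/(7905 - 85802) = 1/(-77897) = -1/77897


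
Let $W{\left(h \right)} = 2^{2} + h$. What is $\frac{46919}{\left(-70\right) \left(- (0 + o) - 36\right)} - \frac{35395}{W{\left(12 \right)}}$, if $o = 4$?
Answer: $- \frac{3073603}{1400} \approx -2195.4$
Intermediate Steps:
$W{\left(h \right)} = 4 + h$
$\frac{46919}{\left(-70\right) \left(- (0 + o) - 36\right)} - \frac{35395}{W{\left(12 \right)}} = \frac{46919}{\left(-70\right) \left(- (0 + 4) - 36\right)} - \frac{35395}{4 + 12} = \frac{46919}{\left(-70\right) \left(\left(-1\right) 4 - 36\right)} - \frac{35395}{16} = \frac{46919}{\left(-70\right) \left(-4 - 36\right)} - \frac{35395}{16} = \frac{46919}{\left(-70\right) \left(-40\right)} - \frac{35395}{16} = \frac{46919}{2800} - \frac{35395}{16} = - \frac{3073603}{1400}$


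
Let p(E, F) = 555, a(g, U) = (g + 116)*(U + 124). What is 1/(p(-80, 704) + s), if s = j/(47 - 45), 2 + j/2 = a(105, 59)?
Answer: 1/40996 ≈ 2.4393e-5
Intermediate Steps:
a(g, U) = (116 + g)*(124 + U)
j = 80882 (j = -4 + 2*(14384 + 116*59 + 124*105 + 59*105) = -4 + 2*(14384 + 6844 + 13020 + 6195) = -4 + 2*40443 = -4 + 80886 = 80882)
s = 40441 (s = 80882/(47 - 45) = 80882/2 = (1/2)*80882 = 40441)
1/(p(-80, 704) + s) = 1/(555 + 40441) = 1/40996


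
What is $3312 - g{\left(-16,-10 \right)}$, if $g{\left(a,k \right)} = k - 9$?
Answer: $3331$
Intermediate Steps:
$g{\left(a,k \right)} = -9 + k$
$3312 - g{\left(-16,-10 \right)} = 3312 - \left(-9 - 10\right) = 3312 - -19 = 3312 + 19 = 3331$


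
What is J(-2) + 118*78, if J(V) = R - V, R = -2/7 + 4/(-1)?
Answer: 64412/7 ≈ 9201.7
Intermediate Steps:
R = -30/7 (R = -2*⅐ + 4*(-1) = -2/7 - 4 = -30/7 ≈ -4.2857)
J(V) = -30/7 - V
J(-2) + 118*78 = (-30/7 - 1*(-2)) + 118*78 = (-30/7 + 2) + 9204 = -16/7 + 9204 = 64412/7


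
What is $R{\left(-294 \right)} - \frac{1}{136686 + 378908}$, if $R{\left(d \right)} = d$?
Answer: $- \frac{151584637}{515594} \approx -294.0$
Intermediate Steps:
$R{\left(-294 \right)} - \frac{1}{136686 + 378908} = -294 - \frac{1}{136686 + 378908} = -294 - \frac{1}{515594} = - \frac{151584637}{515594}$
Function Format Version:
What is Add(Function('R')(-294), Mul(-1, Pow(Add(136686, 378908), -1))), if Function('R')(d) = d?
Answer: Rational(-151584637, 515594) ≈ -294.00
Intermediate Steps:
Add(Function('R')(-294), Mul(-1, Pow(Add(136686, 378908), -1))) = Add(-294, Mul(-1, Pow(Add(136686, 378908), -1))) = Add(-294, Mul(-1, Pow(515594, -1))) = Add(-294, Mul(-1, Rational(1, 515594))) = Add(-294, Rational(-1, 515594)) = Rational(-151584637, 515594)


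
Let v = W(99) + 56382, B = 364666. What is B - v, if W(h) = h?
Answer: 308185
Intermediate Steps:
v = 56481 (v = 99 + 56382 = 56481)
B - v = 364666 - 1*56481 = 364666 - 56481 = 308185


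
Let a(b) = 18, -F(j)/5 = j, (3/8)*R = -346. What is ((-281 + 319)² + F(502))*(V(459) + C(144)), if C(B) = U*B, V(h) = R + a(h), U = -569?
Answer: 264924452/3 ≈ 8.8308e+7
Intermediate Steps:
R = -2768/3 (R = (8/3)*(-346) = -2768/3 ≈ -922.67)
F(j) = -5*j
V(h) = -2714/3 (V(h) = -2768/3 + 18 = -2714/3)
C(B) = -569*B
((-281 + 319)² + F(502))*(V(459) + C(144)) = ((-281 + 319)² - 5*502)*(-2714/3 - 569*144) = (38² - 2510)*(-2714/3 - 81936) = (1444 - 2510)*(-248522/3) = -1066*(-248522/3) = 264924452/3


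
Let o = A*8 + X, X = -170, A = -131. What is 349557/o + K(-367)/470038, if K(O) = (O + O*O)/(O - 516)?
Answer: -24180257201629/84253841462 ≈ -286.99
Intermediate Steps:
K(O) = (O + O**2)/(-516 + O)
o = -1218 (o = -131*8 - 170 = -1048 - 170 = -1218)
349557/o + K(-367)/470038 = 349557/(-1218) - 367*(1 - 367)/(-516 - 367)/470038 = 349557*(-1/1218) - 367*(-366)/(-883)*(1/470038) = -116519/406 - 367*(-1/883)*(-366)*(1/470038) = -116519/406 - 134322/883*1/470038 = -116519/406 - 67161/207521777 = -24180257201629/84253841462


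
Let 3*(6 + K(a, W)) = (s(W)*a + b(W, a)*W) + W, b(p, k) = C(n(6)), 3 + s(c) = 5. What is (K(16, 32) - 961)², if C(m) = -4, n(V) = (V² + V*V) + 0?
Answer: 8791225/9 ≈ 9.7680e+5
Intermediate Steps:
n(V) = 2*V² (n(V) = (V² + V²) + 0 = 2*V² + 0 = 2*V²)
s(c) = 2 (s(c) = -3 + 5 = 2)
b(p, k) = -4
K(a, W) = -6 - W + 2*a/3 (K(a, W) = -6 + ((2*a - 4*W) + W)/3 = -6 + ((-4*W + 2*a) + W)/3 = -6 + (-3*W + 2*a)/3 = -6 + (-W + 2*a/3) = -6 - W + 2*a/3)
(K(16, 32) - 961)² = ((-6 - 1*32 + (⅔)*16) - 961)² = ((-6 - 32 + 32/3) - 961)² = (-82/3 - 961)² = (-2965/3)² = 8791225/9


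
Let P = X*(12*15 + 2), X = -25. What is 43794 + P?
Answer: 39244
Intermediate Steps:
P = -4550 (P = -25*(12*15 + 2) = -25*(180 + 2) = -25*182 = -4550)
43794 + P = 43794 - 4550 = 39244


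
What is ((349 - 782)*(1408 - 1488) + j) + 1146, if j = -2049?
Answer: 33737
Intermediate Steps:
((349 - 782)*(1408 - 1488) + j) + 1146 = ((349 - 782)*(1408 - 1488) - 2049) + 1146 = (-433*(-80) - 2049) + 1146 = (34640 - 2049) + 1146 = 32591 + 1146 = 33737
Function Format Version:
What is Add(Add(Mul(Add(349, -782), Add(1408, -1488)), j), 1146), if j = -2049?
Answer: 33737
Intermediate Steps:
Add(Add(Mul(Add(349, -782), Add(1408, -1488)), j), 1146) = Add(Add(Mul(Add(349, -782), Add(1408, -1488)), -2049), 1146) = Add(Add(Mul(-433, -80), -2049), 1146) = Add(Add(34640, -2049), 1146) = Add(32591, 1146) = 33737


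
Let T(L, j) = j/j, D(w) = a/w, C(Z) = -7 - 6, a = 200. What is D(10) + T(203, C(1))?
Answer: 21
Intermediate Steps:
C(Z) = -13
D(w) = 200/w
T(L, j) = 1
D(10) + T(203, C(1)) = 200/10 + 1 = 200*(⅒) + 1 = 20 + 1 = 21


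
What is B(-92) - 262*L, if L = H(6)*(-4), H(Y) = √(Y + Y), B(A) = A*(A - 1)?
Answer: 8556 + 2096*√3 ≈ 12186.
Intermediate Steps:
B(A) = A*(-1 + A)
H(Y) = √2*√Y (H(Y) = √(2*Y) = √2*√Y)
L = -8*√3 (L = (√2*√6)*(-4) = (2*√3)*(-4) = -8*√3 ≈ -13.856)
B(-92) - 262*L = -92*(-1 - 92) - (-2096)*√3 = -92*(-93) + 2096*√3 = 8556 + 2096*√3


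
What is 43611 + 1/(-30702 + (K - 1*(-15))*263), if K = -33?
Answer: 1545399395/35436 ≈ 43611.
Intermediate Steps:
43611 + 1/(-30702 + (K - 1*(-15))*263) = 43611 + 1/(-30702 + (-33 - 1*(-15))*263) = 43611 + 1/(-30702 + (-33 + 15)*263) = 43611 + 1/(-30702 - 18*263) = 43611 + 1/(-30702 - 4734) = 43611 + 1/(-35436) = 43611 - 1/35436 = 1545399395/35436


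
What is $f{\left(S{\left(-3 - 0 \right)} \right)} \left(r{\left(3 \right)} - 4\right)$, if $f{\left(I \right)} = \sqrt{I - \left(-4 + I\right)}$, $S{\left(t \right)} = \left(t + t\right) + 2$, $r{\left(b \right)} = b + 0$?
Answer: $-2$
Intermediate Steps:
$r{\left(b \right)} = b$
$S{\left(t \right)} = 2 + 2 t$ ($S{\left(t \right)} = 2 t + 2 = 2 + 2 t$)
$f{\left(I \right)} = 2$ ($f{\left(I \right)} = \sqrt{4} = 2$)
$f{\left(S{\left(-3 - 0 \right)} \right)} \left(r{\left(3 \right)} - 4\right) = 2 \left(3 - 4\right) = 2 \left(-1\right) = -2$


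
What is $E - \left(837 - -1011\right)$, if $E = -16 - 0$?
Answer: $-1864$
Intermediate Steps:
$E = -16$ ($E = -16 + 0 = -16$)
$E - \left(837 - -1011\right) = -16 - \left(837 - -1011\right) = -16 - \left(837 + 1011\right) = -16 - 1848 = -1864$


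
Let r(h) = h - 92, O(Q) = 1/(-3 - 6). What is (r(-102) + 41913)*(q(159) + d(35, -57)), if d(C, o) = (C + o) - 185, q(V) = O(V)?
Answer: -77764216/9 ≈ -8.6405e+6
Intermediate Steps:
O(Q) = -⅑ (O(Q) = 1/(-9) = -⅑)
q(V) = -⅑
d(C, o) = -185 + C + o
r(h) = -92 + h
(r(-102) + 41913)*(q(159) + d(35, -57)) = ((-92 - 102) + 41913)*(-⅑ + (-185 + 35 - 57)) = (-194 + 41913)*(-⅑ - 207) = 41719*(-1864/9) = -77764216/9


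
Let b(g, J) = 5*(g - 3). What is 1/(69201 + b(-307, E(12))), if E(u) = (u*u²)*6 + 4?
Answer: 1/67651 ≈ 1.4782e-5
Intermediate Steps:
E(u) = 4 + 6*u³ (E(u) = u³*6 + 4 = 6*u³ + 4 = 4 + 6*u³)
b(g, J) = -15 + 5*g (b(g, J) = 5*(-3 + g) = -15 + 5*g)
1/(69201 + b(-307, E(12))) = 1/(69201 + (-15 + 5*(-307))) = 1/(69201 + (-15 - 1535)) = 1/(69201 - 1550) = 1/67651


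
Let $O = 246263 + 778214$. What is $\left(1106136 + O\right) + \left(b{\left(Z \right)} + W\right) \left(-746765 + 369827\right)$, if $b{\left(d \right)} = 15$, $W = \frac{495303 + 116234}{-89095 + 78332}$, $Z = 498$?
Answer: $\frac{192588566015}{10763} \approx 1.7894 \cdot 10^{7}$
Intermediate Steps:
$W = - \frac{611537}{10763}$ ($W = \frac{611537}{-10763} = 611537 \left(- \frac{1}{10763}\right) = - \frac{611537}{10763} \approx -56.818$)
$O = 1024477$
$\left(1106136 + O\right) + \left(b{\left(Z \right)} + W\right) \left(-746765 + 369827\right) = \left(1106136 + 1024477\right) + \left(15 - \frac{611537}{10763}\right) \left(-746765 + 369827\right) = 2130613 - - \frac{169656778296}{10763} = 2130613 + \frac{169656778296}{10763} = \frac{192588566015}{10763}$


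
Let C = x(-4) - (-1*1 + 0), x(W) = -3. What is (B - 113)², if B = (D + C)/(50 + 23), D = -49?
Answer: 68890000/5329 ≈ 12927.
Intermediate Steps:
C = -2 (C = -3 - (-1*1 + 0) = -3 - (-1 + 0) = -3 - 1*(-1) = -3 + 1 = -2)
B = -51/73 (B = (-49 - 2)/(50 + 23) = -51/73 ≈ -0.69863)
(B - 113)² = (-51/73 - 113)² = (-8300/73)² = 68890000/5329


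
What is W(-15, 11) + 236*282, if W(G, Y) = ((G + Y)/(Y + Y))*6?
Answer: 732060/11 ≈ 66551.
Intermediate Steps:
W(G, Y) = 3*(G + Y)/Y (W(G, Y) = ((G + Y)/((2*Y)))*6 = ((G + Y)*(1/(2*Y)))*6 = ((G + Y)/(2*Y))*6 = 3*(G + Y)/Y)
W(-15, 11) + 236*282 = (3 + 3*(-15)/11) + 236*282 = (3 + 3*(-15)*(1/11)) + 66552 = (3 - 45/11) + 66552 = -12/11 + 66552 = 732060/11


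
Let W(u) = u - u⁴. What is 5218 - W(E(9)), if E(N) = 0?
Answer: 5218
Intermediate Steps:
5218 - W(E(9)) = 5218 - (0 - 1*0⁴) = 5218 - (0 - 1*0) = 5218 - (0 + 0) = 5218 - 1*0 = 5218 + 0 = 5218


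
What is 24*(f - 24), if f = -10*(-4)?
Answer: 384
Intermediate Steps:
f = 40
24*(f - 24) = 24*(40 - 24) = 24*16 = 384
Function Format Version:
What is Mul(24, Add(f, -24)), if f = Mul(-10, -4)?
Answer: 384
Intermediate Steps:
f = 40
Mul(24, Add(f, -24)) = Mul(24, Add(40, -24)) = Mul(24, 16) = 384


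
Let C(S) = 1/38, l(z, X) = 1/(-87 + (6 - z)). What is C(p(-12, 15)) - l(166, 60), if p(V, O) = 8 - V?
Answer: 15/494 ≈ 0.030364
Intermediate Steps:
l(z, X) = 1/(-81 - z)
C(S) = 1/38
C(p(-12, 15)) - l(166, 60) = 1/38 - (-1)/(81 + 166) = 1/38 - (-1)/247 = 1/38 - 1*(-1/247) = 1/38 + 1/247 = 15/494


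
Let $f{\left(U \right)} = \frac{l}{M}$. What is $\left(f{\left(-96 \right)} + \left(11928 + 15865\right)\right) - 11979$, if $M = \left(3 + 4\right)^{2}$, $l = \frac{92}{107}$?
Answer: $\frac{82912894}{5243} \approx 15814.0$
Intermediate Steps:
$l = \frac{92}{107}$ ($l = 92 \cdot \frac{1}{107} = \frac{92}{107} \approx 0.85981$)
$M = 49$ ($M = 7^{2} = 49$)
$f{\left(U \right)} = \frac{92}{5243}$ ($f{\left(U \right)} = \frac{92}{107 \cdot 49} = \frac{92}{107} \cdot \frac{1}{49} = \frac{92}{5243}$)
$\left(f{\left(-96 \right)} + \left(11928 + 15865\right)\right) - 11979 = \left(\frac{92}{5243} + \left(11928 + 15865\right)\right) - 11979 = \left(\frac{92}{5243} + 27793\right) - 11979 = \frac{145718791}{5243} - 11979 = \frac{82912894}{5243}$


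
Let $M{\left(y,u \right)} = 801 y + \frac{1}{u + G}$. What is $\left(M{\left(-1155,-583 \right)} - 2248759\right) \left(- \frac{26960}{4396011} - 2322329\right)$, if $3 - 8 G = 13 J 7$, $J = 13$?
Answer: $\frac{47339960167934454894124}{6422572071} \approx 7.3709 \cdot 10^{12}$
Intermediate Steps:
$G = - \frac{295}{2}$ ($G = \frac{3}{8} - \frac{13 \cdot 13 \cdot 7}{8} = \frac{3}{8} - \frac{169 \cdot 7}{8} = \frac{3}{8} - \frac{1183}{8} = - \frac{295}{2} \approx -147.5$)
$M{\left(y,u \right)} = \frac{1}{- \frac{295}{2} + u} + 801 y$ ($M{\left(y,u \right)} = 801 y + \frac{1}{u - \frac{295}{2}} = 801 y + \frac{1}{- \frac{295}{2} + u} = \frac{1}{- \frac{295}{2} + u} + 801 y$)
$\left(M{\left(-1155,-583 \right)} - 2248759\right) \left(- \frac{26960}{4396011} - 2322329\right) = \left(\frac{2 - -272920725 + 1602 \left(-583\right) \left(-1155\right)}{-295 + 2 \left(-583\right)} - 2248759\right) \left(- \frac{26960}{4396011} - 2322329\right) = \left(\frac{2 + 272920725 + 1078730730}{-295 - 1166} - 2248759\right) \left(\left(-26960\right) \frac{1}{4396011} - 2322329\right) = \left(\frac{1}{-1461} \cdot 1351651457 - 2248759\right) \left(- \frac{26960}{4396011} - 2322329\right) = \left(\left(- \frac{1}{1461}\right) 1351651457 - 2248759\right) \left(- \frac{10208983856579}{4396011}\right) = \left(- \frac{1351651457}{1461} - 2248759\right) \left(- \frac{10208983856579}{4396011}\right) = \left(- \frac{4637088356}{1461}\right) \left(- \frac{10208983856579}{4396011}\right) = \frac{47339960167934454894124}{6422572071}$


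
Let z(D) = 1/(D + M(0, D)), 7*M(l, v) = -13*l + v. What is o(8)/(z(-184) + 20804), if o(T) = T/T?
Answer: 1472/30623481 ≈ 4.8068e-5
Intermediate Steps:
M(l, v) = -13*l/7 + v/7 (M(l, v) = (-13*l + v)/7 = (v - 13*l)/7 = -13*l/7 + v/7)
o(T) = 1
z(D) = 7/(8*D) (z(D) = 1/(D + (-13/7*0 + D/7)) = 1/(D + (0 + D/7)) = 1/(D + D/7) = 1/(8*D/7) = 7/(8*D))
o(8)/(z(-184) + 20804) = 1/((7/8)/(-184) + 20804) = 1/((7/8)*(-1/184) + 20804) = 1/(-7/1472 + 20804) = 1/(30623481/1472) = 1*(1472/30623481) = 1472/30623481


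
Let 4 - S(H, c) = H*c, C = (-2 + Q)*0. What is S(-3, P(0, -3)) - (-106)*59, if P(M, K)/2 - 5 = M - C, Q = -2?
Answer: 6288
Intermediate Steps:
C = 0 (C = (-2 - 2)*0 = -4*0 = 0)
P(M, K) = 10 + 2*M (P(M, K) = 10 + 2*(M - 1*0) = 10 + 2*(M + 0) = 10 + 2*M)
S(H, c) = 4 - H*c
S(-3, P(0, -3)) - (-106)*59 = (4 - 1*(-3)*(10 + 2*0)) - (-106)*59 = (4 - 1*(-3)*(10 + 0)) - 106*(-59) = (4 - 1*(-3)*10) + 6254 = (4 + 30) + 6254 = 34 + 6254 = 6288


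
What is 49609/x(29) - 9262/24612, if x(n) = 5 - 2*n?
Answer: -610733797/652218 ≈ -936.40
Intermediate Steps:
49609/x(29) - 9262/24612 = 49609/(5 - 2*29) - 9262/24612 = 49609/(5 - 58) - 9262*1/24612 = 49609/(-53) - 4631/12306 = 49609*(-1/53) - 4631/12306 = -49609/53 - 4631/12306 = -610733797/652218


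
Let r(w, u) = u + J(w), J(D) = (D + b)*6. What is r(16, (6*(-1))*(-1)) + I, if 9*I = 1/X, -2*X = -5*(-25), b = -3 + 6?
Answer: 134998/1125 ≈ 120.00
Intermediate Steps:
b = 3
X = -125/2 (X = -(-5)*(-25)/2 = -1/2*125 = -125/2 ≈ -62.500)
J(D) = 18 + 6*D (J(D) = (D + 3)*6 = (3 + D)*6 = 18 + 6*D)
r(w, u) = 18 + u + 6*w (r(w, u) = u + (18 + 6*w) = 18 + u + 6*w)
I = -2/1125 (I = 1/(9*(-125/2)) = (1/9)*(-2/125) = -2/1125 ≈ -0.0017778)
r(16, (6*(-1))*(-1)) + I = (18 + (6*(-1))*(-1) + 6*16) - 2/1125 = (18 - 6*(-1) + 96) - 2/1125 = (18 + 6 + 96) - 2/1125 = 120 - 2/1125 = 134998/1125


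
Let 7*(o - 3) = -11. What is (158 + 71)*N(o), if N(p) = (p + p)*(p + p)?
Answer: 91600/49 ≈ 1869.4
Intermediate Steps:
o = 10/7 (o = 3 + (⅐)*(-11) = 3 - 11/7 = 10/7 ≈ 1.4286)
N(p) = 4*p² (N(p) = (2*p)*(2*p) = 4*p²)
(158 + 71)*N(o) = (158 + 71)*(4*(10/7)²) = 229*(4*(100/49)) = 229*(400/49) = 91600/49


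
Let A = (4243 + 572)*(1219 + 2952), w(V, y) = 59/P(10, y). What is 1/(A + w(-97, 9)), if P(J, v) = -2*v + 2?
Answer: 16/321333781 ≈ 4.9792e-8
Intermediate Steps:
P(J, v) = 2 - 2*v
w(V, y) = 59/(2 - 2*y)
A = 20083365 (A = 4815*4171 = 20083365)
1/(A + w(-97, 9)) = 1/(20083365 - 59/(-2 + 2*9)) = 1/(20083365 - 59/(-2 + 18)) = 1/(20083365 - 59/16) = 1/(321333781/16) = 16/321333781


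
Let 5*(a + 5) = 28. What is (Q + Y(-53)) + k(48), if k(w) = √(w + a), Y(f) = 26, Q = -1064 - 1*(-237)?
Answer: -801 + 9*√15/5 ≈ -794.03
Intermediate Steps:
a = ⅗ (a = -5 + (⅕)*28 = -5 + 28/5 = ⅗ ≈ 0.60000)
Q = -827 (Q = -1064 + 237 = -827)
k(w) = √(⅗ + w) (k(w) = √(w + ⅗) = √(⅗ + w))
(Q + Y(-53)) + k(48) = (-827 + 26) + √(15 + 25*48)/5 = -801 + √(15 + 1200)/5 = -801 + √1215/5 = -801 + (9*√15)/5 = -801 + 9*√15/5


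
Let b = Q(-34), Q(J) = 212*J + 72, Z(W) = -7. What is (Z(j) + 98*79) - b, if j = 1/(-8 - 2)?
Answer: 14871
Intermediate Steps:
j = -1/10 (j = 1/(-10) = -1/10 ≈ -0.10000)
Q(J) = 72 + 212*J
b = -7136 (b = 72 + 212*(-34) = 72 - 7208 = -7136)
(Z(j) + 98*79) - b = (-7 + 98*79) - 1*(-7136) = (-7 + 7742) + 7136 = 7735 + 7136 = 14871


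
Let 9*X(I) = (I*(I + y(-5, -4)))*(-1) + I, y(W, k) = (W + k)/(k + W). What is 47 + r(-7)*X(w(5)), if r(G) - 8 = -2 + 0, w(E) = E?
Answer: 91/3 ≈ 30.333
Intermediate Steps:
r(G) = 6 (r(G) = 8 + (-2 + 0) = 8 - 2 = 6)
y(W, k) = 1 (y(W, k) = (W + k)/(W + k) = 1)
X(I) = I/9 - I*(1 + I)/9 (X(I) = ((I*(I + 1))*(-1) + I)/9 = ((I*(1 + I))*(-1) + I)/9 = (-I*(1 + I) + I)/9 = (I - I*(1 + I))/9 = I/9 - I*(1 + I)/9)
47 + r(-7)*X(w(5)) = 47 + 6*(-⅑*5²) = 47 + 6*(-⅑*25) = 47 + 6*(-25/9) = 47 - 50/3 = 91/3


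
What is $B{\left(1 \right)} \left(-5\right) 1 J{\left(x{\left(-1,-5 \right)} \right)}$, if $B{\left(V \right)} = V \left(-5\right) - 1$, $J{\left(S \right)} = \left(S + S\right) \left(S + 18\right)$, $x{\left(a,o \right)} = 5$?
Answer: $6900$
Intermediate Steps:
$J{\left(S \right)} = 2 S \left(18 + S\right)$
$B{\left(V \right)} = -1 - 5 V$ ($B{\left(V \right)} = - 5 V - 1 = -1 - 5 V$)
$B{\left(1 \right)} \left(-5\right) 1 J{\left(x{\left(-1,-5 \right)} \right)} = \left(-1 - 5\right) \left(-5\right) 1 \cdot 2 \cdot 5 \left(18 + 5\right) = \left(-1 - 5\right) \left(-5\right) 1 \cdot 2 \cdot 5 \cdot 23 = \left(-6\right) \left(-5\right) 1 \cdot 230 = 30 \cdot 1 \cdot 230 = 30 \cdot 230 = 6900$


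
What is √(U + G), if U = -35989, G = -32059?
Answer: 4*I*√4253 ≈ 260.86*I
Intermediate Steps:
√(U + G) = √(-35989 - 32059) = √(-68048) = 4*I*√4253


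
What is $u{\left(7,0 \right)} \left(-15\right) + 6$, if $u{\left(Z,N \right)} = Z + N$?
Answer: $-99$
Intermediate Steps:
$u{\left(Z,N \right)} = N + Z$
$u{\left(7,0 \right)} \left(-15\right) + 6 = \left(0 + 7\right) \left(-15\right) + 6 = 7 \left(-15\right) + 6 = -105 + 6 = -99$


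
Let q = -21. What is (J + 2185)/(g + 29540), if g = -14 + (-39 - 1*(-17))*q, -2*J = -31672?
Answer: 6007/9996 ≈ 0.60094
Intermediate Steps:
J = 15836 (J = -1/2*(-31672) = 15836)
g = 448 (g = -14 + (-39 - 1*(-17))*(-21) = -14 + (-39 + 17)*(-21) = -14 - 22*(-21) = -14 + 462 = 448)
(J + 2185)/(g + 29540) = (15836 + 2185)/(448 + 29540) = 18021/29988 = 18021*(1/29988) = 6007/9996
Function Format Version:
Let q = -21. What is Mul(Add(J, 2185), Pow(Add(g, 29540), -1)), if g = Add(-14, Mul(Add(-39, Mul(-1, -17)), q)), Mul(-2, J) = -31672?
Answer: Rational(6007, 9996) ≈ 0.60094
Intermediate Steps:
J = 15836 (J = Mul(Rational(-1, 2), -31672) = 15836)
g = 448 (g = Add(-14, Mul(Add(-39, Mul(-1, -17)), -21)) = Add(-14, Mul(Add(-39, 17), -21)) = Add(-14, Mul(-22, -21)) = Add(-14, 462) = 448)
Mul(Add(J, 2185), Pow(Add(g, 29540), -1)) = Mul(Add(15836, 2185), Pow(Add(448, 29540), -1)) = Mul(18021, Pow(29988, -1)) = Mul(18021, Rational(1, 29988)) = Rational(6007, 9996)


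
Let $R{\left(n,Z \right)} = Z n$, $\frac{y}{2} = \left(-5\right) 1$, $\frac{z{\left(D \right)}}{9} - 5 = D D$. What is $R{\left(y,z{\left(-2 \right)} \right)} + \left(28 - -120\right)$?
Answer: $-662$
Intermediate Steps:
$z{\left(D \right)} = 45 + 9 D^{2}$ ($z{\left(D \right)} = 45 + 9 D D = 45 + 9 D^{2}$)
$y = -10$ ($y = 2 \left(\left(-5\right) 1\right) = 2 \left(-5\right) = -10$)
$R{\left(y,z{\left(-2 \right)} \right)} + \left(28 - -120\right) = \left(45 + 9 \left(-2\right)^{2}\right) \left(-10\right) + \left(28 - -120\right) = \left(45 + 9 \cdot 4\right) \left(-10\right) + \left(28 + 120\right) = \left(45 + 36\right) \left(-10\right) + 148 = 81 \left(-10\right) + 148 = -810 + 148 = -662$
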